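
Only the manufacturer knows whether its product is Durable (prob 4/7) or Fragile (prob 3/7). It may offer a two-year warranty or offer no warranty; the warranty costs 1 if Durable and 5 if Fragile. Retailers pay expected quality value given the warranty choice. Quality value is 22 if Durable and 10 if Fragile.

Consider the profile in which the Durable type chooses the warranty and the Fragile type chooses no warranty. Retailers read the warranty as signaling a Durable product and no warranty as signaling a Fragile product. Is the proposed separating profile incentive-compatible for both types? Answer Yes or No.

Under these beliefs, the warranty earns price 22 and no warranty earns price 10.
Durable: the warranty nets 22 − 1 = 21; no warranty nets 10. Durable prefers the warranty.
Fragile: the warranty nets 22 − 5 = 17; no warranty nets 10. Fragile would deviate to the warranty.
Fragile has a profitable deviation, so the profile is not an equilibrium.

No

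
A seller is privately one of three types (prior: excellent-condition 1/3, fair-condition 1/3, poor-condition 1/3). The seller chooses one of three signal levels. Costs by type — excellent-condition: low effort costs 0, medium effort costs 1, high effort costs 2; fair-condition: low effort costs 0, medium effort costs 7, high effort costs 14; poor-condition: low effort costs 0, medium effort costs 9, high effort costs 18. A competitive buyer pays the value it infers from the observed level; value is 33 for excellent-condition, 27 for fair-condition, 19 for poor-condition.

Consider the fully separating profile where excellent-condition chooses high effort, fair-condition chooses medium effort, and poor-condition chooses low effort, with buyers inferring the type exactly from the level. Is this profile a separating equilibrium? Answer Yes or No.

Yes

Separating prices: high effort → 33, medium effort → 27, low effort → 19.
excellent-condition (assigned high effort): low effort: 19 − 0 = 19; medium effort: 27 − 1 = 26; high effort: 33 − 2 = 31. excellent-condition stays.
fair-condition (assigned medium effort): low effort: 19 − 0 = 19; medium effort: 27 − 7 = 20; high effort: 33 − 14 = 19. fair-condition stays.
poor-condition (assigned low effort): low effort: 19 − 0 = 19; medium effort: 27 − 9 = 18; high effort: 33 − 18 = 15. poor-condition stays.
Every type prefers its assigned level; separation holds.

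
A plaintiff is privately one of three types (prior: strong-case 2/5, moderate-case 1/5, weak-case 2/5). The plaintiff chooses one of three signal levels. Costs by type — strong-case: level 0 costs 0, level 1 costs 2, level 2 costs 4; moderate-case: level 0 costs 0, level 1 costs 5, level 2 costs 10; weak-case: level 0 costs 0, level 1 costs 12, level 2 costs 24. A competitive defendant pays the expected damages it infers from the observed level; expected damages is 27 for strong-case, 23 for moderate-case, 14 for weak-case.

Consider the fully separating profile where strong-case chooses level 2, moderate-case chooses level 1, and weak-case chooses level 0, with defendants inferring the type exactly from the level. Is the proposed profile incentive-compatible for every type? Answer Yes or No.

Yes

Separating settlements: level 2 → 27, level 1 → 23, level 0 → 14.
strong-case (assigned level 2): level 0: 14 − 0 = 14; level 1: 23 − 2 = 21; level 2: 27 − 4 = 23. strong-case stays.
moderate-case (assigned level 1): level 0: 14 − 0 = 14; level 1: 23 − 5 = 18; level 2: 27 − 10 = 17. moderate-case stays.
weak-case (assigned level 0): level 0: 14 − 0 = 14; level 1: 23 − 12 = 11; level 2: 27 − 24 = 3. weak-case stays.
Every type prefers its assigned level; separation holds.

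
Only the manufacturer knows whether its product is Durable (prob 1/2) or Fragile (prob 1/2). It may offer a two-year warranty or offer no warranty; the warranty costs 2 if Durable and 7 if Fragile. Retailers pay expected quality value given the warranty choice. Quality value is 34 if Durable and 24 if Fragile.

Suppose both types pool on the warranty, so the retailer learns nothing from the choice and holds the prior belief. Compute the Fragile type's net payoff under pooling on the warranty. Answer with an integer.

Pooled price = 1/2·34 + 1/2·24 = 29.
Fragile pays cost 7 for the warranty, so net payoff = 29 − 7 = 22.

22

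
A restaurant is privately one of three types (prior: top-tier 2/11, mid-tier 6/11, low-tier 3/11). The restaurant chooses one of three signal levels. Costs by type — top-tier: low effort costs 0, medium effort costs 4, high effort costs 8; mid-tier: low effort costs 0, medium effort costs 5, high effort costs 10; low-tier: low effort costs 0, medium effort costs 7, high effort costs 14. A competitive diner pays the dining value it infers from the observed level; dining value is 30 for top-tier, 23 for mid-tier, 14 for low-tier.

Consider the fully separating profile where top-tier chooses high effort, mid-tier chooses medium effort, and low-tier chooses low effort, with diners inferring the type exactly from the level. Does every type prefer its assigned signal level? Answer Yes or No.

No

Separating price premiums: high effort → 30, medium effort → 23, low effort → 14.
top-tier (assigned high effort): low effort: 14 − 0 = 14; medium effort: 23 − 4 = 19; high effort: 30 − 8 = 22. top-tier stays.
mid-tier (assigned medium effort): low effort: 14 − 0 = 14; medium effort: 23 − 5 = 18; high effort: 30 − 10 = 20. mid-tier prefers high effort.
low-tier (assigned low effort): low effort: 14 − 0 = 14; medium effort: 23 − 7 = 16; high effort: 30 − 14 = 16. low-tier prefers medium effort.
At least one type deviates; the separating profile fails.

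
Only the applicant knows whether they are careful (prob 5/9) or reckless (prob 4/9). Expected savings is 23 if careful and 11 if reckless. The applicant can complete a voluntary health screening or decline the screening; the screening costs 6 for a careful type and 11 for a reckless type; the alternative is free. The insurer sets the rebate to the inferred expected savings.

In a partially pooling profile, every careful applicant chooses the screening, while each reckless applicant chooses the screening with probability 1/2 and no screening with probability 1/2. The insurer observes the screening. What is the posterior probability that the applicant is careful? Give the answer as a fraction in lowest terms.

P(the screening) = (5/9)·1 + (4/9)·(1/2) = 7/9.
By Bayes' rule, P(careful | the screening) = (5/9) / (7/9) = 5/7.

5/7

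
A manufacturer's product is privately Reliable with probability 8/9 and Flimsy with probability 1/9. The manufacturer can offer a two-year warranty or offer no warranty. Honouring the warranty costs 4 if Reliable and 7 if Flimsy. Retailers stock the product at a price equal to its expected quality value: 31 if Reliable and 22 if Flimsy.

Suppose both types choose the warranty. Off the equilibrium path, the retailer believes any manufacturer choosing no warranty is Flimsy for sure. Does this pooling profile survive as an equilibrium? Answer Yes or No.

On path, the retailer holds the prior and pays 8/9·31 + 1/9·22 = 30. Off path (no warranty), believing Flimsy, it pays 22.
Reliable: the warranty nets 30 − 4 = 26; no warranty nets 22. Reliable stays.
Flimsy: the warranty nets 30 − 7 = 23; no warranty nets 22. Flimsy stays.
No type deviates, so pooling is sustained.

Yes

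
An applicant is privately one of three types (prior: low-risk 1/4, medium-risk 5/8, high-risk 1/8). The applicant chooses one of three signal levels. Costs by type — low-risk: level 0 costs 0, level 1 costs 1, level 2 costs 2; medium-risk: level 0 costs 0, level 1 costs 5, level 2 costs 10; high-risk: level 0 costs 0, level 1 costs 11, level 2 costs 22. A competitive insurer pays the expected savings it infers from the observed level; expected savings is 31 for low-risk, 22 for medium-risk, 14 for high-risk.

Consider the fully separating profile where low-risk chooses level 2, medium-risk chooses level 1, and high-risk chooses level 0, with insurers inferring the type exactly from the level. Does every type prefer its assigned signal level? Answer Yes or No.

No

Separating rebates: level 2 → 31, level 1 → 22, level 0 → 14.
low-risk (assigned level 2): level 0: 14 − 0 = 14; level 1: 22 − 1 = 21; level 2: 31 − 2 = 29. low-risk stays.
medium-risk (assigned level 1): level 0: 14 − 0 = 14; level 1: 22 − 5 = 17; level 2: 31 − 10 = 21. medium-risk prefers level 2.
high-risk (assigned level 0): level 0: 14 − 0 = 14; level 1: 22 − 11 = 11; level 2: 31 − 22 = 9. high-risk stays.
At least one type deviates; the separating profile fails.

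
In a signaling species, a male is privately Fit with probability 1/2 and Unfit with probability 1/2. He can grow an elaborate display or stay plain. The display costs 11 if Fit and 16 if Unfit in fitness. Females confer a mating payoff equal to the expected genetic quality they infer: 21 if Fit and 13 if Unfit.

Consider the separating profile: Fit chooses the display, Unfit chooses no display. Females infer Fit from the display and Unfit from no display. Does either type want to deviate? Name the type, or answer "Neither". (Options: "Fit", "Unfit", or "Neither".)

The display pays 21; no display pays 13.
Fit: assigned the display, nets 21 − 11 = 10; deviating to no display nets 13.
Unfit: assigned no display, nets 13; deviating to the display nets 21 − 16 = 5.
The Fit type gains 3 by deviating.

Fit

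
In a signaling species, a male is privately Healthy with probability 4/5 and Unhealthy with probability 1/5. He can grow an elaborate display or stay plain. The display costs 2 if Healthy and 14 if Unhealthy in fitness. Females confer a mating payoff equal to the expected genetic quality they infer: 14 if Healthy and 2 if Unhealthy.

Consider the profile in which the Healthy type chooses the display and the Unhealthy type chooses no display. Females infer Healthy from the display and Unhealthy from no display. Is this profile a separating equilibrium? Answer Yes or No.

Yes

Under these beliefs, the display earns mating payoff 14 and no display earns mating payoff 2.
Healthy: the display nets 14 − 2 = 12; no display nets 2. Healthy prefers the display.
Unhealthy: the display nets 14 − 14 = 0; no display nets 2. Unhealthy prefers no display.
Neither type deviates, so the separating profile is an equilibrium.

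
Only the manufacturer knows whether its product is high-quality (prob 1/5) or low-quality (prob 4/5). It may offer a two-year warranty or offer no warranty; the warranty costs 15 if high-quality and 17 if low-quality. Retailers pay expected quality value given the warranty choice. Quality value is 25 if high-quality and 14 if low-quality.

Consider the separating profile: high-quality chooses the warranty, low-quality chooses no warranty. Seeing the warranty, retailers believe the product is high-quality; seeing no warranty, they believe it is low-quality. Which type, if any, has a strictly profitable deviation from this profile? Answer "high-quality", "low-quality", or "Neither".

The warranty pays 25; no warranty pays 14.
high-quality: assigned the warranty, nets 25 − 15 = 10; deviating to no warranty nets 14.
low-quality: assigned no warranty, nets 14; deviating to the warranty nets 25 − 17 = 8.
The high-quality type gains 4 by deviating.

high-quality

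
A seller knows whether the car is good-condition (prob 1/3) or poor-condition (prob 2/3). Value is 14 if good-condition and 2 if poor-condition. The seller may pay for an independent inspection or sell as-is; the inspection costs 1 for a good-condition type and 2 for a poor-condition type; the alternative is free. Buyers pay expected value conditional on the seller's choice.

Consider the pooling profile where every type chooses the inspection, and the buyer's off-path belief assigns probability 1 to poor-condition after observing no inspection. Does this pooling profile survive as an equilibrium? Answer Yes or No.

Yes

On path, the buyer holds the prior and pays 1/3·14 + 2/3·2 = 6. Off path (no inspection), believing poor-condition, it pays 2.
good-condition: the inspection nets 6 − 1 = 5; no inspection nets 2. good-condition stays.
poor-condition: the inspection nets 6 − 2 = 4; no inspection nets 2. poor-condition stays.
No type deviates, so pooling is sustained.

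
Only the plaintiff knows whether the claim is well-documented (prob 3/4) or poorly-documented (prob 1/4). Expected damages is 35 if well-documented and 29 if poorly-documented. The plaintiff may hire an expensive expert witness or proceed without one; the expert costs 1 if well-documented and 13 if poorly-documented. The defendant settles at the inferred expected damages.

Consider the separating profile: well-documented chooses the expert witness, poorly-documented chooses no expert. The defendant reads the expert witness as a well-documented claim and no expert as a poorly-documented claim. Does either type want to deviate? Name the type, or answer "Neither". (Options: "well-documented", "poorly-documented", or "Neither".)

The expert witness pays 35; no expert pays 29.
well-documented: assigned the expert witness, nets 35 − 1 = 34; deviating to no expert nets 29.
poorly-documented: assigned no expert, nets 29; deviating to the expert witness nets 35 − 13 = 22.
Both types strictly prefer their assigned action; no profitable deviation.

Neither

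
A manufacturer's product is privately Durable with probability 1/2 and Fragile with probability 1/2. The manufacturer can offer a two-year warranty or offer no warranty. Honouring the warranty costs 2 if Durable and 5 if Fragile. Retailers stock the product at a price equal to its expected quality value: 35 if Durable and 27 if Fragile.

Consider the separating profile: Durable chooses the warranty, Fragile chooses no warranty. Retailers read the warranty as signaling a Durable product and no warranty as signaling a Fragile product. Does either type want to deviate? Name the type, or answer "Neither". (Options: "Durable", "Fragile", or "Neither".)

Fragile

The warranty pays 35; no warranty pays 27.
Durable: assigned the warranty, nets 35 − 2 = 33; deviating to no warranty nets 27.
Fragile: assigned no warranty, nets 27; deviating to the warranty nets 35 − 5 = 30.
The Fragile type gains 3 by deviating.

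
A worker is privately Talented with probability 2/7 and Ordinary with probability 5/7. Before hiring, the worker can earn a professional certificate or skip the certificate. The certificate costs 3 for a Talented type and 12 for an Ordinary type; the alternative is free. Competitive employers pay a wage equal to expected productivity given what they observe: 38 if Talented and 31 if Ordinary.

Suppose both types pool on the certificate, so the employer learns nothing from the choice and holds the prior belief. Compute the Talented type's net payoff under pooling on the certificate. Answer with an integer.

30

Pooled wage = 2/7·38 + 5/7·31 = 33.
Talented pays cost 3 for the certificate, so net payoff = 33 − 3 = 30.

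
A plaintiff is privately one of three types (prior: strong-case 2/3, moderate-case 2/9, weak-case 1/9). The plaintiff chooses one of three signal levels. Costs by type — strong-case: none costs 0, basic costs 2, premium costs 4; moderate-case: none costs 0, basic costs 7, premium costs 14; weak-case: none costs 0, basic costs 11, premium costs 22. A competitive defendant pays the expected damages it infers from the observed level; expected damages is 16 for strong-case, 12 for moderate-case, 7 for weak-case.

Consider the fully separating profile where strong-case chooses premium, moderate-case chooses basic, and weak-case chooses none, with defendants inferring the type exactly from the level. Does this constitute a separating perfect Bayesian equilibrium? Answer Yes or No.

No

Separating settlements: premium → 16, basic → 12, none → 7.
strong-case (assigned premium): none: 7 − 0 = 7; basic: 12 − 2 = 10; premium: 16 − 4 = 12. strong-case stays.
moderate-case (assigned basic): none: 7 − 0 = 7; basic: 12 − 7 = 5; premium: 16 − 14 = 2. moderate-case prefers none.
weak-case (assigned none): none: 7 − 0 = 7; basic: 12 − 11 = 1; premium: 16 − 22 = -6. weak-case stays.
At least one type deviates; the separating profile fails.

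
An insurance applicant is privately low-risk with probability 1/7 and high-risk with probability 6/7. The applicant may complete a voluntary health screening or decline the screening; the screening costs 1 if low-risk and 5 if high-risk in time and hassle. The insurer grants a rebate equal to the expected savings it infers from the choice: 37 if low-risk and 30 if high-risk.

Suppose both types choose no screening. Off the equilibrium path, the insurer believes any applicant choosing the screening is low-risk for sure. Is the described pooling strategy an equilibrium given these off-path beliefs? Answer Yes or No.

No

On path, the insurer holds the prior and pays 1/7·37 + 6/7·30 = 31. Off path (the screening), believing low-risk, it pays 37.
low-risk: no screening nets 31; the screening nets 37 − 1 = 36. low-risk would deviate.
high-risk: no screening nets 31; the screening nets 37 − 5 = 32. high-risk would deviate.
A type deviates, so pooling fails.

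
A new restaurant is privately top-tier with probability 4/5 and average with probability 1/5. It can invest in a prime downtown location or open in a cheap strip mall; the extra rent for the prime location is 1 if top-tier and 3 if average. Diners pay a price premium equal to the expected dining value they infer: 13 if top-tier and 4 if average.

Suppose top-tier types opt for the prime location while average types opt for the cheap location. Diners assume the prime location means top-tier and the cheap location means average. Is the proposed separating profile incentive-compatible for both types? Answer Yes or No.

Under these beliefs, the prime location earns price premium 13 and the cheap location earns price premium 4.
top-tier: the prime location nets 13 − 1 = 12; the cheap location nets 4. top-tier prefers the prime location.
average: the prime location nets 13 − 3 = 10; the cheap location nets 4. average would deviate to the prime location.
average has a profitable deviation, so the profile is not an equilibrium.

No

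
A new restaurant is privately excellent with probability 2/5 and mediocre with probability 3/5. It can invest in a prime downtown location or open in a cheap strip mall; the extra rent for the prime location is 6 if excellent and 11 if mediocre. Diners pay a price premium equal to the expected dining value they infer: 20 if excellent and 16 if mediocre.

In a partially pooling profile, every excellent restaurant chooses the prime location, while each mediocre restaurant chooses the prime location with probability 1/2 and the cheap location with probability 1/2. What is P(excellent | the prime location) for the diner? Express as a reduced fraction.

4/7

P(the prime location) = (2/5)·1 + (3/5)·(1/2) = 7/10.
By Bayes' rule, P(excellent | the prime location) = (2/5) / (7/10) = 4/7.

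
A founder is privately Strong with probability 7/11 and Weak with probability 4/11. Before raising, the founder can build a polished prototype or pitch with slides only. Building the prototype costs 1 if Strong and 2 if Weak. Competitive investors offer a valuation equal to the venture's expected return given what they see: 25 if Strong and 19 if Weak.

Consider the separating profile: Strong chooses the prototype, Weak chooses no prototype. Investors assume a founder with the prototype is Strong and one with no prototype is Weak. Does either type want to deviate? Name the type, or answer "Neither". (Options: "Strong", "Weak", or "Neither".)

Weak

The prototype pays 25; no prototype pays 19.
Strong: assigned the prototype, nets 25 − 1 = 24; deviating to no prototype nets 19.
Weak: assigned no prototype, nets 19; deviating to the prototype nets 25 − 2 = 23.
The Weak type gains 4 by deviating.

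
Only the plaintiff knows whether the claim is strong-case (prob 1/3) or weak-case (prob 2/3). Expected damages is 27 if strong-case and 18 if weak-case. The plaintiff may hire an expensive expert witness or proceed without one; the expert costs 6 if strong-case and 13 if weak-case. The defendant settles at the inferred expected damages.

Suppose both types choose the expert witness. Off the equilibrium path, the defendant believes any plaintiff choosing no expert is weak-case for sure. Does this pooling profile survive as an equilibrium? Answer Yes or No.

On path, the defendant holds the prior and pays 1/3·27 + 2/3·18 = 21. Off path (no expert), believing weak-case, it pays 18.
strong-case: the expert witness nets 21 − 6 = 15; no expert nets 18. strong-case would deviate.
weak-case: the expert witness nets 21 − 13 = 8; no expert nets 18. weak-case would deviate.
A type deviates, so pooling fails.

No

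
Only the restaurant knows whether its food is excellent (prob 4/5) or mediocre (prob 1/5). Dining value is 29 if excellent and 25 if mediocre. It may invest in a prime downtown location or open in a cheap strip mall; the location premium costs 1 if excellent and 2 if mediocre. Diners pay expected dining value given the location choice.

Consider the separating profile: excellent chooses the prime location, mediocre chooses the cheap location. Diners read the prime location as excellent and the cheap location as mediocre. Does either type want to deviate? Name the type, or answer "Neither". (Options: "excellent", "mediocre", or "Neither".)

mediocre

The prime location pays 29; the cheap location pays 25.
excellent: assigned the prime location, nets 29 − 1 = 28; deviating to the cheap location nets 25.
mediocre: assigned the cheap location, nets 25; deviating to the prime location nets 29 − 2 = 27.
The mediocre type gains 2 by deviating.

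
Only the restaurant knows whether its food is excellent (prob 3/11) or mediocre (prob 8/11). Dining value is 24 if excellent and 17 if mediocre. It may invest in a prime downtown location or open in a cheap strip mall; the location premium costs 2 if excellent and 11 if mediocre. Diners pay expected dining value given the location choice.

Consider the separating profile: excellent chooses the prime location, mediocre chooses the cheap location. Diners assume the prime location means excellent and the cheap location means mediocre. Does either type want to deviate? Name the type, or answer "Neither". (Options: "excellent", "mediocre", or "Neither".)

Neither

The prime location pays 24; the cheap location pays 17.
excellent: assigned the prime location, nets 24 − 2 = 22; deviating to the cheap location nets 17.
mediocre: assigned the cheap location, nets 17; deviating to the prime location nets 24 − 11 = 13.
Both types strictly prefer their assigned action; no profitable deviation.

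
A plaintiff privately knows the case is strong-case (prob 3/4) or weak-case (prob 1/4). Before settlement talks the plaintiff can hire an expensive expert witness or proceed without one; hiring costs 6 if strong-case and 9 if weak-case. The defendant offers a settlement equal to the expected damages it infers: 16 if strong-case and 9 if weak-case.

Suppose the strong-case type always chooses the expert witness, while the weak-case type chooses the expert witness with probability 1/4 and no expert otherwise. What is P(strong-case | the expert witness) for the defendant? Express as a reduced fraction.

12/13

P(the expert witness) = (3/4)·1 + (1/4)·(1/4) = 13/16.
By Bayes' rule, P(strong-case | the expert witness) = (3/4) / (13/16) = 12/13.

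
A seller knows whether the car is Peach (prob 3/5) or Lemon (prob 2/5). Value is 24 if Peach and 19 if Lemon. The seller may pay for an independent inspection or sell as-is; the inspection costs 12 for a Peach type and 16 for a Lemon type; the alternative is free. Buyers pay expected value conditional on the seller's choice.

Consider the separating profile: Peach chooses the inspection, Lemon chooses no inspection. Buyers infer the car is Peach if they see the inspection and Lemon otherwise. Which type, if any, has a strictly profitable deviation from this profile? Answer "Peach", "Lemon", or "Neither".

Peach

The inspection pays 24; no inspection pays 19.
Peach: assigned the inspection, nets 24 − 12 = 12; deviating to no inspection nets 19.
Lemon: assigned no inspection, nets 19; deviating to the inspection nets 24 − 16 = 8.
The Peach type gains 7 by deviating.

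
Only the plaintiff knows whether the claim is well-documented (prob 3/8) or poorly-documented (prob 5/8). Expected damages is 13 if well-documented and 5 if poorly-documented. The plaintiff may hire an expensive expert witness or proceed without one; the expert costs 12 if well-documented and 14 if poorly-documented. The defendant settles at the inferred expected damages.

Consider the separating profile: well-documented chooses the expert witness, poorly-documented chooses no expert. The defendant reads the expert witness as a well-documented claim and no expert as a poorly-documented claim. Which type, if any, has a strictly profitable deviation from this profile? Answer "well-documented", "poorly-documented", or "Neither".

The expert witness pays 13; no expert pays 5.
well-documented: assigned the expert witness, nets 13 − 12 = 1; deviating to no expert nets 5.
poorly-documented: assigned no expert, nets 5; deviating to the expert witness nets 13 − 14 = -1.
The well-documented type gains 4 by deviating.

well-documented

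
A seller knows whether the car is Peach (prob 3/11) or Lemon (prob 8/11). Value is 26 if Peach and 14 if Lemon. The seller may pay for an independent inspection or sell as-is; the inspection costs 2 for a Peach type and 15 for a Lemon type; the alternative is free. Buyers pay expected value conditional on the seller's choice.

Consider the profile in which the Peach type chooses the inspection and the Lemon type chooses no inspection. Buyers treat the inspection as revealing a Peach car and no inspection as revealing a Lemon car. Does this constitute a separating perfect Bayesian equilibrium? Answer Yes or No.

Yes

Under these beliefs, the inspection earns price 26 and no inspection earns price 14.
Peach: the inspection nets 26 − 2 = 24; no inspection nets 14. Peach prefers the inspection.
Lemon: the inspection nets 26 − 15 = 11; no inspection nets 14. Lemon prefers no inspection.
Neither type deviates, so the separating profile is an equilibrium.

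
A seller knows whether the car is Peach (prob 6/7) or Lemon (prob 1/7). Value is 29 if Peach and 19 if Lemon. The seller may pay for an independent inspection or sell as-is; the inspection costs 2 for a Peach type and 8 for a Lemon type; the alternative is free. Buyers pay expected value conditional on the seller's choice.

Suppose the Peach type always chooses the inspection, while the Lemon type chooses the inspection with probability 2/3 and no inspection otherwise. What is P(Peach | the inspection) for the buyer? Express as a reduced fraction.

9/10

P(the inspection) = (6/7)·1 + (1/7)·(2/3) = 20/21.
By Bayes' rule, P(Peach | the inspection) = (6/7) / (20/21) = 9/10.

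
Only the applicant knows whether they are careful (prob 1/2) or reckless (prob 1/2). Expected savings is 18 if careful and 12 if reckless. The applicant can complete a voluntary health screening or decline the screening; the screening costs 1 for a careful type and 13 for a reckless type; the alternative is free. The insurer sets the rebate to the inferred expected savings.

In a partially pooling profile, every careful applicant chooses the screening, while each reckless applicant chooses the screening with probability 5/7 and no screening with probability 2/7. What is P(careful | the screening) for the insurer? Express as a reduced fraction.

7/12

P(the screening) = (1/2)·1 + (1/2)·(5/7) = 6/7.
By Bayes' rule, P(careful | the screening) = (1/2) / (6/7) = 7/12.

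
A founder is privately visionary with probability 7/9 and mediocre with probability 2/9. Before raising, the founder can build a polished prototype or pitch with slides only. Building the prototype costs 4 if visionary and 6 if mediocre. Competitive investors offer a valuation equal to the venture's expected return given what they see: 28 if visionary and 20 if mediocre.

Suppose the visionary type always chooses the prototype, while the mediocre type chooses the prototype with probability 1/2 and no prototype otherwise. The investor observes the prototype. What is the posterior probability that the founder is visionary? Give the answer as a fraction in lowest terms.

7/8

P(the prototype) = (7/9)·1 + (2/9)·(1/2) = 8/9.
By Bayes' rule, P(visionary | the prototype) = (7/9) / (8/9) = 7/8.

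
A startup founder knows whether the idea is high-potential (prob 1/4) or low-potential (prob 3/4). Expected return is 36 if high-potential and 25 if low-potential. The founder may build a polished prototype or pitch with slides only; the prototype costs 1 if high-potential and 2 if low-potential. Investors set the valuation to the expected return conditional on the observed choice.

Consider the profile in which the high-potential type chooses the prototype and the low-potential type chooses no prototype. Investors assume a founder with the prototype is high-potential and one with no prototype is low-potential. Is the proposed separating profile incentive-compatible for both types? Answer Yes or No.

Under these beliefs, the prototype earns valuation 36 and no prototype earns valuation 25.
high-potential: the prototype nets 36 − 1 = 35; no prototype nets 25. high-potential prefers the prototype.
low-potential: the prototype nets 36 − 2 = 34; no prototype nets 25. low-potential would deviate to the prototype.
low-potential has a profitable deviation, so the profile is not an equilibrium.

No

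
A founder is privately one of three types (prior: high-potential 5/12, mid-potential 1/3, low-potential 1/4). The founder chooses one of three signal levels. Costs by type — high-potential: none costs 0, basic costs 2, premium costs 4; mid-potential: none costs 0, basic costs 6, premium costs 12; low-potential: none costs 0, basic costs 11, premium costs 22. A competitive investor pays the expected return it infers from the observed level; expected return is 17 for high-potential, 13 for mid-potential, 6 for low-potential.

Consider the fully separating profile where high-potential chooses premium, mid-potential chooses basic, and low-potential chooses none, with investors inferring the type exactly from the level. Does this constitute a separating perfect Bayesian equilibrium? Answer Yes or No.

Separating valuations: premium → 17, basic → 13, none → 6.
high-potential (assigned premium): none: 6 − 0 = 6; basic: 13 − 2 = 11; premium: 17 − 4 = 13. high-potential stays.
mid-potential (assigned basic): none: 6 − 0 = 6; basic: 13 − 6 = 7; premium: 17 − 12 = 5. mid-potential stays.
low-potential (assigned none): none: 6 − 0 = 6; basic: 13 − 11 = 2; premium: 17 − 22 = -5. low-potential stays.
Every type prefers its assigned level; separation holds.

Yes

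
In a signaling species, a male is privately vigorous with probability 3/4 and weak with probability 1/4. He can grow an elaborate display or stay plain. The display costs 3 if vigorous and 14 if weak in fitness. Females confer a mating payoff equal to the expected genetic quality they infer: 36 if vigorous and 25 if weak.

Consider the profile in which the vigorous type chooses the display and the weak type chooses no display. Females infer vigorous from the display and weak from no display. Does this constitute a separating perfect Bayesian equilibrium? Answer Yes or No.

Under these beliefs, the display earns mating payoff 36 and no display earns mating payoff 25.
vigorous: the display nets 36 − 3 = 33; no display nets 25. vigorous prefers the display.
weak: the display nets 36 − 14 = 22; no display nets 25. weak prefers no display.
Neither type deviates, so the separating profile is an equilibrium.

Yes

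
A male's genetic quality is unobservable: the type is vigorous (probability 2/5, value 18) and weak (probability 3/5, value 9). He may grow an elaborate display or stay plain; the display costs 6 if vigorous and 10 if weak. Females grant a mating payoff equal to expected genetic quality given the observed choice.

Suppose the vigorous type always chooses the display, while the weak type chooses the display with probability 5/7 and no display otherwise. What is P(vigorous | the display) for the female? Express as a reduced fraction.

14/29

P(the display) = (2/5)·1 + (3/5)·(5/7) = 29/35.
By Bayes' rule, P(vigorous | the display) = (2/5) / (29/35) = 14/29.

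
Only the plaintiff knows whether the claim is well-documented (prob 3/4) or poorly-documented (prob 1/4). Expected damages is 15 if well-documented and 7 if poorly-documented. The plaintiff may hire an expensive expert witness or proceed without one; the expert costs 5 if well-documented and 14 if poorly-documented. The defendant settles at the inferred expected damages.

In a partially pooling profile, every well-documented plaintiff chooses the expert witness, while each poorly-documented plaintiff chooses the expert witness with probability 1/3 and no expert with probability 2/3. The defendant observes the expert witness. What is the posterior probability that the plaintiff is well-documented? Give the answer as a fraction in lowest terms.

9/10

P(the expert witness) = (3/4)·1 + (1/4)·(1/3) = 5/6.
By Bayes' rule, P(well-documented | the expert witness) = (3/4) / (5/6) = 9/10.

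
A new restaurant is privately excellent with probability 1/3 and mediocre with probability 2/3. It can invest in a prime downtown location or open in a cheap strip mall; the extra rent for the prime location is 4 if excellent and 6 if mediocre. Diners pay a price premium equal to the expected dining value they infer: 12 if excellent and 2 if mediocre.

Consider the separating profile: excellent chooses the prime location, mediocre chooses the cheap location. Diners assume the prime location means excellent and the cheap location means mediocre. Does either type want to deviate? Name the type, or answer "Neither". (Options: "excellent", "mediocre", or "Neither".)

mediocre

The prime location pays 12; the cheap location pays 2.
excellent: assigned the prime location, nets 12 − 4 = 8; deviating to the cheap location nets 2.
mediocre: assigned the cheap location, nets 2; deviating to the prime location nets 12 − 6 = 6.
The mediocre type gains 4 by deviating.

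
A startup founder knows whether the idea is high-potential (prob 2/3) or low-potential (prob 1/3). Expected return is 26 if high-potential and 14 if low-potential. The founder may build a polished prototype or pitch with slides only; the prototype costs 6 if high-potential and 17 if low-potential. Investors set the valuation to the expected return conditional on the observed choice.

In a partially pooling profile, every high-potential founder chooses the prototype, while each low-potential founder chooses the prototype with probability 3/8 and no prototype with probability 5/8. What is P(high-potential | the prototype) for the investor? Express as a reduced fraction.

16/19

P(the prototype) = (2/3)·1 + (1/3)·(3/8) = 19/24.
By Bayes' rule, P(high-potential | the prototype) = (2/3) / (19/24) = 16/19.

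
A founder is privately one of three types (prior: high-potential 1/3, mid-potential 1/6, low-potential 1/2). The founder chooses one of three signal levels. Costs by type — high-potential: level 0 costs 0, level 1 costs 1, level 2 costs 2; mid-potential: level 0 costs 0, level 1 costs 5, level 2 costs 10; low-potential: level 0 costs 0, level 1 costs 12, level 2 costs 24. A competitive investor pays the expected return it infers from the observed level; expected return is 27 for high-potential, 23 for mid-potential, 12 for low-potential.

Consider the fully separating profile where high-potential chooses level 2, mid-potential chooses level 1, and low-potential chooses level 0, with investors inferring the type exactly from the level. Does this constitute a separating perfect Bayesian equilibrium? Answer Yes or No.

Yes

Separating valuations: level 2 → 27, level 1 → 23, level 0 → 12.
high-potential (assigned level 2): level 0: 12 − 0 = 12; level 1: 23 − 1 = 22; level 2: 27 − 2 = 25. high-potential stays.
mid-potential (assigned level 1): level 0: 12 − 0 = 12; level 1: 23 − 5 = 18; level 2: 27 − 10 = 17. mid-potential stays.
low-potential (assigned level 0): level 0: 12 − 0 = 12; level 1: 23 − 12 = 11; level 2: 27 − 24 = 3. low-potential stays.
Every type prefers its assigned level; separation holds.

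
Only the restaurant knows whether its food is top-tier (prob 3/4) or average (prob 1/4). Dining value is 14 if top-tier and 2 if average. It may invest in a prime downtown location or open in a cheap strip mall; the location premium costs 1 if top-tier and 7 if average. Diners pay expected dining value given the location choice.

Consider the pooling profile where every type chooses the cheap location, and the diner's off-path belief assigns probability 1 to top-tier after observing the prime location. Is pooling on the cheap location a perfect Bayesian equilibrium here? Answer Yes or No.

No

On path, the diner holds the prior and pays 3/4·14 + 1/4·2 = 11. Off path (the prime location), believing top-tier, it pays 14.
top-tier: the cheap location nets 11; the prime location nets 14 − 1 = 13. top-tier would deviate.
average: the cheap location nets 11; the prime location nets 14 − 7 = 7. average stays.
A type deviates, so pooling fails.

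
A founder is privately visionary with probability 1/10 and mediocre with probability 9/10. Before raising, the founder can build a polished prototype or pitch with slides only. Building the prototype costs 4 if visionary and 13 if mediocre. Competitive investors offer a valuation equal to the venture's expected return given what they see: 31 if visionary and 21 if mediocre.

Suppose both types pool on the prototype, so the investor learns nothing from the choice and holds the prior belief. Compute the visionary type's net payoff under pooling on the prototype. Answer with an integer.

18

Pooled valuation = 1/10·31 + 9/10·21 = 22.
visionary pays cost 4 for the prototype, so net payoff = 22 − 4 = 18.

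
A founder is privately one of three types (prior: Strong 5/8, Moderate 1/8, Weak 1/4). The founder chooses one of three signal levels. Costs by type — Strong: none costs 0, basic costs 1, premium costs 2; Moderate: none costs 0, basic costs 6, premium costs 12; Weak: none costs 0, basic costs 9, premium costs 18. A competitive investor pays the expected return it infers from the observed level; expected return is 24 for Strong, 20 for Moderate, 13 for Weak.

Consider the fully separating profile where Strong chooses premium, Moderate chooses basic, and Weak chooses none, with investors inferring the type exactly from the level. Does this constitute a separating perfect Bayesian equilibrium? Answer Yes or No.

Separating valuations: premium → 24, basic → 20, none → 13.
Strong (assigned premium): none: 13 − 0 = 13; basic: 20 − 1 = 19; premium: 24 − 2 = 22. Strong stays.
Moderate (assigned basic): none: 13 − 0 = 13; basic: 20 − 6 = 14; premium: 24 − 12 = 12. Moderate stays.
Weak (assigned none): none: 13 − 0 = 13; basic: 20 − 9 = 11; premium: 24 − 18 = 6. Weak stays.
Every type prefers its assigned level; separation holds.

Yes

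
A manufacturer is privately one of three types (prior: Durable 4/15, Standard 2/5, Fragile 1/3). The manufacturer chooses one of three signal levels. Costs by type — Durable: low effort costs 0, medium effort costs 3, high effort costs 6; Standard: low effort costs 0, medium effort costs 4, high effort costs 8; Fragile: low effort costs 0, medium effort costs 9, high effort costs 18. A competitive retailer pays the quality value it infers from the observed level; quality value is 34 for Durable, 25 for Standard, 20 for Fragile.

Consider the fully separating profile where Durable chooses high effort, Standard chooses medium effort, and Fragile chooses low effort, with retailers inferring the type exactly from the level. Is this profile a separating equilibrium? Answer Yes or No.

No

Separating prices: high effort → 34, medium effort → 25, low effort → 20.
Durable (assigned high effort): low effort: 20 − 0 = 20; medium effort: 25 − 3 = 22; high effort: 34 − 6 = 28. Durable stays.
Standard (assigned medium effort): low effort: 20 − 0 = 20; medium effort: 25 − 4 = 21; high effort: 34 − 8 = 26. Standard prefers high effort.
Fragile (assigned low effort): low effort: 20 − 0 = 20; medium effort: 25 − 9 = 16; high effort: 34 − 18 = 16. Fragile stays.
At least one type deviates; the separating profile fails.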